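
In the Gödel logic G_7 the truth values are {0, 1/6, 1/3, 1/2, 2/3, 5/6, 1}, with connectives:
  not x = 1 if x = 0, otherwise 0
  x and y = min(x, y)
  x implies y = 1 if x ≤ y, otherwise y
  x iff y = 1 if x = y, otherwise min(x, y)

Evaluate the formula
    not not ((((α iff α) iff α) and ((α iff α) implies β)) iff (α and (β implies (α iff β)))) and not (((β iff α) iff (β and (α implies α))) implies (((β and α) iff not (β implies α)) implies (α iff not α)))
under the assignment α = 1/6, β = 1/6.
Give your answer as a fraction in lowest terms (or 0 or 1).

α iff α = 1/6 iff 1/6 = 1
(α iff α) iff α = 1 iff 1/6 = 1/6
α iff α = 1/6 iff 1/6 = 1
(α iff α) implies β = 1 implies 1/6 = 1/6
((α iff α) iff α) and ((α iff α) implies β) = 1/6 and 1/6 = 1/6
α iff β = 1/6 iff 1/6 = 1
β implies (α iff β) = 1/6 implies 1 = 1
α and (β implies (α iff β)) = 1/6 and 1 = 1/6
(((α iff α) iff α) and ((α iff α) implies β)) iff (α and (β implies (α iff β))) = 1/6 iff 1/6 = 1
not ((((α iff α) iff α) and ((α iff α) implies β)) iff (α and (β implies (α iff β)))) = not 1 = 0
not not ((((α iff α) iff α) and ((α iff α) implies β)) iff (α and (β implies (α iff β)))) = not 0 = 1
β iff α = 1/6 iff 1/6 = 1
α implies α = 1/6 implies 1/6 = 1
β and (α implies α) = 1/6 and 1 = 1/6
(β iff α) iff (β and (α implies α)) = 1 iff 1/6 = 1/6
β and α = 1/6 and 1/6 = 1/6
β implies α = 1/6 implies 1/6 = 1
not (β implies α) = not 1 = 0
(β and α) iff not (β implies α) = 1/6 iff 0 = 0
not α = not 1/6 = 0
α iff not α = 1/6 iff 0 = 0
((β and α) iff not (β implies α)) implies (α iff not α) = 0 implies 0 = 1
((β iff α) iff (β and (α implies α))) implies (((β and α) iff not (β implies α)) implies (α iff not α)) = 1/6 implies 1 = 1
not (((β iff α) iff (β and (α implies α))) implies (((β and α) iff not (β implies α)) implies (α iff not α))) = not 1 = 0
not not ((((α iff α) iff α) and ((α iff α) implies β)) iff (α and (β implies (α iff β)))) and not (((β iff α) iff (β and (α implies α))) implies (((β and α) iff not (β implies α)) implies (α iff not α))) = 1 and 0 = 0

0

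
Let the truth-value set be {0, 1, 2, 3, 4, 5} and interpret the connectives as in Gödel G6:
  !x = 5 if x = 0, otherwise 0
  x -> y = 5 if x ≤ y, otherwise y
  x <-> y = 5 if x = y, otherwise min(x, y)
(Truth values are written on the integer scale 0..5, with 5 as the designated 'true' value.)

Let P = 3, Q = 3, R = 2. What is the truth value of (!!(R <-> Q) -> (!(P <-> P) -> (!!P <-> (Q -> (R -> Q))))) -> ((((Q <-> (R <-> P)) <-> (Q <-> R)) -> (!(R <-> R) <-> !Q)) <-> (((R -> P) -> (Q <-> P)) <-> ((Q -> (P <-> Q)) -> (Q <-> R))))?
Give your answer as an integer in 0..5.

2

R <-> Q = 2 <-> 3 = 2
!(R <-> Q) = !2 = 0
!!(R <-> Q) = !0 = 5
P <-> P = 3 <-> 3 = 5
!(P <-> P) = !5 = 0
!P = !3 = 0
!!P = !0 = 5
R -> Q = 2 -> 3 = 5
Q -> (R -> Q) = 3 -> 5 = 5
!!P <-> (Q -> (R -> Q)) = 5 <-> 5 = 5
!(P <-> P) -> (!!P <-> (Q -> (R -> Q))) = 0 -> 5 = 5
!!(R <-> Q) -> (!(P <-> P) -> (!!P <-> (Q -> (R -> Q)))) = 5 -> 5 = 5
R <-> P = 2 <-> 3 = 2
Q <-> (R <-> P) = 3 <-> 2 = 2
Q <-> R = 3 <-> 2 = 2
(Q <-> (R <-> P)) <-> (Q <-> R) = 2 <-> 2 = 5
R <-> R = 2 <-> 2 = 5
!(R <-> R) = !5 = 0
!Q = !3 = 0
!(R <-> R) <-> !Q = 0 <-> 0 = 5
((Q <-> (R <-> P)) <-> (Q <-> R)) -> (!(R <-> R) <-> !Q) = 5 -> 5 = 5
R -> P = 2 -> 3 = 5
Q <-> P = 3 <-> 3 = 5
(R -> P) -> (Q <-> P) = 5 -> 5 = 5
P <-> Q = 3 <-> 3 = 5
Q -> (P <-> Q) = 3 -> 5 = 5
Q <-> R = 3 <-> 2 = 2
(Q -> (P <-> Q)) -> (Q <-> R) = 5 -> 2 = 2
((R -> P) -> (Q <-> P)) <-> ((Q -> (P <-> Q)) -> (Q <-> R)) = 5 <-> 2 = 2
(((Q <-> (R <-> P)) <-> (Q <-> R)) -> (!(R <-> R) <-> !Q)) <-> (((R -> P) -> (Q <-> P)) <-> ((Q -> (P <-> Q)) -> (Q <-> R))) = 5 <-> 2 = 2
(!!(R <-> Q) -> (!(P <-> P) -> (!!P <-> (Q -> (R -> Q))))) -> ((((Q <-> (R <-> P)) <-> (Q <-> R)) -> (!(R <-> R) <-> !Q)) <-> (((R -> P) -> (Q <-> P)) <-> ((Q -> (P <-> Q)) -> (Q <-> R)))) = 5 -> 2 = 2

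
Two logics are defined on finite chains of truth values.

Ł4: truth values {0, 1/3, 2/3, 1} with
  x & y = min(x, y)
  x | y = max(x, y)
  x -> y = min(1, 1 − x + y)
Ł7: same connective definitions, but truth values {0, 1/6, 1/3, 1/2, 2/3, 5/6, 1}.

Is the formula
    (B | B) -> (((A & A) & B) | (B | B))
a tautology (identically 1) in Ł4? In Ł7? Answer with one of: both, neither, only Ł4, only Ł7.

both

In Ł4: every assignment gives 1 — tautology.
In Ł7: every assignment gives 1 — tautology.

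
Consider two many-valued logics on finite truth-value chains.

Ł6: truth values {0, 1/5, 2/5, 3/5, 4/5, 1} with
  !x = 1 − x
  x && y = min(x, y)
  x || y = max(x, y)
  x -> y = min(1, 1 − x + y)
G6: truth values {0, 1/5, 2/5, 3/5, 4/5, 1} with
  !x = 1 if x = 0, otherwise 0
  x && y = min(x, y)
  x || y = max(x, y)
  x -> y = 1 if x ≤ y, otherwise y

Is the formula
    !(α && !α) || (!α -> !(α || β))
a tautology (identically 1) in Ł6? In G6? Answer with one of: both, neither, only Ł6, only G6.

In Ł6: at α = 1/5, β = 2/5 the value is 4/5 — not a tautology.
In G6: every assignment gives 1 — tautology.

only G6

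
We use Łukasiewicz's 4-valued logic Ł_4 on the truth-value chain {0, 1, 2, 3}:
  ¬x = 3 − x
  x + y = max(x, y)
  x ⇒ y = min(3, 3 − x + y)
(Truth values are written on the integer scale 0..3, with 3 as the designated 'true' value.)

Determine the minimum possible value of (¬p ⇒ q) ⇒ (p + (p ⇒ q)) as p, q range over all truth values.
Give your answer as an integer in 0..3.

Take p = 2, q = 1:
¬p = ¬2 = 1
¬p ⇒ q = 1 ⇒ 1 = 3
p ⇒ q = 2 ⇒ 1 = 2
p + (p ⇒ q) = 2 + 2 = 2
(¬p ⇒ q) ⇒ (p + (p ⇒ q)) = 3 ⇒ 2 = 2
No assignment yields a value below 2, so this is the minimum.

2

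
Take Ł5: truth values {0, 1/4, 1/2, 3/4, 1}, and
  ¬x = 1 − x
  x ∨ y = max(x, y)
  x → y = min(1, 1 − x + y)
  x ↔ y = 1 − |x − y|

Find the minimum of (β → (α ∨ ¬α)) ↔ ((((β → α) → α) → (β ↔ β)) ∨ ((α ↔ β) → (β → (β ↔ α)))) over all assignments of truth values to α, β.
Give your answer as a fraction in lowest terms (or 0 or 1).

1/2

Take α = 1/2, β = 1:
¬α = ¬1/2 = 1/2
α ∨ ¬α = 1/2 ∨ 1/2 = 1/2
β → (α ∨ ¬α) = 1 → 1/2 = 1/2
β → α = 1 → 1/2 = 1/2
(β → α) → α = 1/2 → 1/2 = 1
β ↔ β = 1 ↔ 1 = 1
((β → α) → α) → (β ↔ β) = 1 → 1 = 1
α ↔ β = 1/2 ↔ 1 = 1/2
β ↔ α = 1 ↔ 1/2 = 1/2
β → (β ↔ α) = 1 → 1/2 = 1/2
(α ↔ β) → (β → (β ↔ α)) = 1/2 → 1/2 = 1
(((β → α) → α) → (β ↔ β)) ∨ ((α ↔ β) → (β → (β ↔ α))) = 1 ∨ 1 = 1
(β → (α ∨ ¬α)) ↔ ((((β → α) → α) → (β ↔ β)) ∨ ((α ↔ β) → (β → (β ↔ α)))) = 1/2 ↔ 1 = 1/2
No assignment yields a value below 1/2, so this is the minimum.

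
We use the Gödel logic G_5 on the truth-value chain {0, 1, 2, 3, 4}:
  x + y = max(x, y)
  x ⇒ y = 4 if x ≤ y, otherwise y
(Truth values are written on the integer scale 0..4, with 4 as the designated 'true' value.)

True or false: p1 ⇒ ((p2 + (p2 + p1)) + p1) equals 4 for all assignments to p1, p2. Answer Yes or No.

At p1 = 2, p2 = 3, for instance:
p2 + p1 = 3 + 2 = 3
p2 + (p2 + p1) = 3 + 3 = 3
(p2 + (p2 + p1)) + p1 = 3 + 2 = 3
p1 ⇒ ((p2 + (p2 + p1)) + p1) = 2 ⇒ 3 = 4
and checking the remaining 24 assignments likewise gives ≥ 4 in every case.

Yes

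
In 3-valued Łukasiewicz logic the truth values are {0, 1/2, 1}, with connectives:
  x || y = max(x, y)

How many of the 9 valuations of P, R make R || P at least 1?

5

P = 0, R = 0 ↦ 0  <
P = 0, R = 1/2 ↦ 1/2  <
P = 0, R = 1 ↦ 1  ≥
P = 1/2, R = 0 ↦ 1/2  <
P = 1/2, R = 1/2 ↦ 1/2  <
P = 1/2, R = 1 ↦ 1  ≥
P = 1, R = 0 ↦ 1  ≥
P = 1, R = 1/2 ↦ 1  ≥
P = 1, R = 1 ↦ 1  ≥
So 5 of the 9 assignments meet the threshold.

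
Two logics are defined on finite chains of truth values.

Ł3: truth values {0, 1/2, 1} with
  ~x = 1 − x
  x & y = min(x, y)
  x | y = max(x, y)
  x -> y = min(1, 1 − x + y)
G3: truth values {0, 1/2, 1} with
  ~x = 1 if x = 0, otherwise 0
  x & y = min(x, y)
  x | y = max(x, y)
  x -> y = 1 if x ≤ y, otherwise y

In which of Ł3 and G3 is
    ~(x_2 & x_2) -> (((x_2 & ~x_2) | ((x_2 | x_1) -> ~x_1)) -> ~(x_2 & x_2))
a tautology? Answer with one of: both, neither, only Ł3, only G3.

In Ł3: every assignment gives 1 — tautology.
In G3: every assignment gives 1 — tautology.

both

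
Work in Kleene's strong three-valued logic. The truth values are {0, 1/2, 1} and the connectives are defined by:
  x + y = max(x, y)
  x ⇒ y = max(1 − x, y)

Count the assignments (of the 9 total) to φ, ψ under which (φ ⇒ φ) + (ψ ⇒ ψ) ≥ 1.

8

φ = 0, ψ = 0 ↦ 1  ≥
φ = 0, ψ = 1/2 ↦ 1  ≥
φ = 0, ψ = 1 ↦ 1  ≥
φ = 1/2, ψ = 0 ↦ 1  ≥
φ = 1/2, ψ = 1/2 ↦ 1/2  <
φ = 1/2, ψ = 1 ↦ 1  ≥
φ = 1, ψ = 0 ↦ 1  ≥
φ = 1, ψ = 1/2 ↦ 1  ≥
φ = 1, ψ = 1 ↦ 1  ≥
So 8 of the 9 assignments meet the threshold.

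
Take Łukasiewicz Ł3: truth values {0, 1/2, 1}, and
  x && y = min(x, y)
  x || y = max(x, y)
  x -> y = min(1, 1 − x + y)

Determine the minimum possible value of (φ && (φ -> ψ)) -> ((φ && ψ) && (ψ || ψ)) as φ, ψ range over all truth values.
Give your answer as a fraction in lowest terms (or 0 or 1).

1/2

Take φ = 1/2, ψ = 0:
φ -> ψ = 1/2 -> 0 = 1/2
φ && (φ -> ψ) = 1/2 && 1/2 = 1/2
φ && ψ = 1/2 && 0 = 0
ψ || ψ = 0 || 0 = 0
(φ && ψ) && (ψ || ψ) = 0 && 0 = 0
(φ && (φ -> ψ)) -> ((φ && ψ) && (ψ || ψ)) = 1/2 -> 0 = 1/2
No assignment yields a value below 1/2, so this is the minimum.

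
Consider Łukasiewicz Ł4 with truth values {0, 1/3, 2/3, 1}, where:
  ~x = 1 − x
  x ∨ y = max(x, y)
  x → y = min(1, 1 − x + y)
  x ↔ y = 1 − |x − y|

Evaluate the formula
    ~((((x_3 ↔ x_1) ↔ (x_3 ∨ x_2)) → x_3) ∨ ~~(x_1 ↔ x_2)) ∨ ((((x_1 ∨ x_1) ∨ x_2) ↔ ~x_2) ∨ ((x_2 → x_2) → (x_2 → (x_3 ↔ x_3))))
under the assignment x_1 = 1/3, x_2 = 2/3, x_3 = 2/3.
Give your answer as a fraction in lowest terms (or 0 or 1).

x_3 ↔ x_1 = 2/3 ↔ 1/3 = 2/3
x_3 ∨ x_2 = 2/3 ∨ 2/3 = 2/3
(x_3 ↔ x_1) ↔ (x_3 ∨ x_2) = 2/3 ↔ 2/3 = 1
((x_3 ↔ x_1) ↔ (x_3 ∨ x_2)) → x_3 = 1 → 2/3 = 2/3
x_1 ↔ x_2 = 1/3 ↔ 2/3 = 2/3
~(x_1 ↔ x_2) = ~2/3 = 1/3
~~(x_1 ↔ x_2) = ~1/3 = 2/3
(((x_3 ↔ x_1) ↔ (x_3 ∨ x_2)) → x_3) ∨ ~~(x_1 ↔ x_2) = 2/3 ∨ 2/3 = 2/3
~((((x_3 ↔ x_1) ↔ (x_3 ∨ x_2)) → x_3) ∨ ~~(x_1 ↔ x_2)) = ~2/3 = 1/3
x_1 ∨ x_1 = 1/3 ∨ 1/3 = 1/3
(x_1 ∨ x_1) ∨ x_2 = 1/3 ∨ 2/3 = 2/3
~x_2 = ~2/3 = 1/3
((x_1 ∨ x_1) ∨ x_2) ↔ ~x_2 = 2/3 ↔ 1/3 = 2/3
x_2 → x_2 = 2/3 → 2/3 = 1
x_3 ↔ x_3 = 2/3 ↔ 2/3 = 1
x_2 → (x_3 ↔ x_3) = 2/3 → 1 = 1
(x_2 → x_2) → (x_2 → (x_3 ↔ x_3)) = 1 → 1 = 1
(((x_1 ∨ x_1) ∨ x_2) ↔ ~x_2) ∨ ((x_2 → x_2) → (x_2 → (x_3 ↔ x_3))) = 2/3 ∨ 1 = 1
~((((x_3 ↔ x_1) ↔ (x_3 ∨ x_2)) → x_3) ∨ ~~(x_1 ↔ x_2)) ∨ ((((x_1 ∨ x_1) ∨ x_2) ↔ ~x_2) ∨ ((x_2 → x_2) → (x_2 → (x_3 ↔ x_3)))) = 1/3 ∨ 1 = 1

1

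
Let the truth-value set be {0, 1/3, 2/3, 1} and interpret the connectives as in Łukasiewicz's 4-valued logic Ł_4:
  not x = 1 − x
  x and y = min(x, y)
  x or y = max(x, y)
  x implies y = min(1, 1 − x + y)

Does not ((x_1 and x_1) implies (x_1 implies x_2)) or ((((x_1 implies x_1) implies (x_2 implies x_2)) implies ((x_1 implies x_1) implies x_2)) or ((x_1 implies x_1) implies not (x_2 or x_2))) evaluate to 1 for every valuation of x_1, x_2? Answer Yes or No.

No

Counterexample: take x_1 = 0, x_2 = 1/3.
x_1 and x_1 = 0 and 0 = 0
x_1 implies x_2 = 0 implies 1/3 = 1
(x_1 and x_1) implies (x_1 implies x_2) = 0 implies 1 = 1
not ((x_1 and x_1) implies (x_1 implies x_2)) = not 1 = 0
x_1 implies x_1 = 0 implies 0 = 1
x_2 implies x_2 = 1/3 implies 1/3 = 1
(x_1 implies x_1) implies (x_2 implies x_2) = 1 implies 1 = 1
x_1 implies x_1 = 0 implies 0 = 1
(x_1 implies x_1) implies x_2 = 1 implies 1/3 = 1/3
((x_1 implies x_1) implies (x_2 implies x_2)) implies ((x_1 implies x_1) implies x_2) = 1 implies 1/3 = 1/3
x_1 implies x_1 = 0 implies 0 = 1
x_2 or x_2 = 1/3 or 1/3 = 1/3
not (x_2 or x_2) = not 1/3 = 2/3
(x_1 implies x_1) implies not (x_2 or x_2) = 1 implies 2/3 = 2/3
(((x_1 implies x_1) implies (x_2 implies x_2)) implies ((x_1 implies x_1) implies x_2)) or ((x_1 implies x_1) implies not (x_2 or x_2)) = 1/3 or 2/3 = 2/3
not ((x_1 and x_1) implies (x_1 implies x_2)) or ((((x_1 implies x_1) implies (x_2 implies x_2)) implies ((x_1 implies x_1) implies x_2)) or ((x_1 implies x_1) implies not (x_2 or x_2))) = 0 or 2/3 = 2/3
This gives 2/3 ≠ 1.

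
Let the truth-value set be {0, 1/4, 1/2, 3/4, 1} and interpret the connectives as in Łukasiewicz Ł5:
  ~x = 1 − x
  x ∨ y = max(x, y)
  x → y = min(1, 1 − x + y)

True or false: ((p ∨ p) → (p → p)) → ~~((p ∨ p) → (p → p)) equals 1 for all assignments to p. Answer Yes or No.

Yes

p = 0 ↦ 1
p = 1/4 ↦ 1
p = 1/2 ↦ 1
p = 3/4 ↦ 1
p = 1 ↦ 1
Every assignment gives a value ≥ 1.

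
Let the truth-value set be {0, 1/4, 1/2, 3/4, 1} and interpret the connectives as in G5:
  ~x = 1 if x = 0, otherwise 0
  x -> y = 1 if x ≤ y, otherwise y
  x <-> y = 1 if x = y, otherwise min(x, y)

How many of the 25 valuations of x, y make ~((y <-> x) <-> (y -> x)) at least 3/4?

4

value 1: 4 assignments (counts)
value 0: 21 assignments
So 4 of the 25 assignments meet the threshold.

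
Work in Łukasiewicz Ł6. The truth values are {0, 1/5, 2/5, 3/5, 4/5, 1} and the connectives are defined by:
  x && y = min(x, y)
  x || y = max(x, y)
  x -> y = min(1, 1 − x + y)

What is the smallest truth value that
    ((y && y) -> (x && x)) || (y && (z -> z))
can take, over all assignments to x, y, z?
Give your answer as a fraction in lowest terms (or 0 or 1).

Take x = 0, y = 2/5, z = 0:
y && y = 2/5 && 2/5 = 2/5
x && x = 0 && 0 = 0
(y && y) -> (x && x) = 2/5 -> 0 = 3/5
z -> z = 0 -> 0 = 1
y && (z -> z) = 2/5 && 1 = 2/5
((y && y) -> (x && x)) || (y && (z -> z)) = 3/5 || 2/5 = 3/5
No assignment yields a value below 3/5, so this is the minimum.

3/5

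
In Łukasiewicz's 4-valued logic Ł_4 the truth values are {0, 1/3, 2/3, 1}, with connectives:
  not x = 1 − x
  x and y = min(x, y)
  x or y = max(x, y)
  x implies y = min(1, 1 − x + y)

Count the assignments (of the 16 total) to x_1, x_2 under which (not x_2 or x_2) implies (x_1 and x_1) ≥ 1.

6

x_1 = 0, x_2 = 0 ↦ 0  <
x_1 = 0, x_2 = 1/3 ↦ 1/3  <
x_1 = 0, x_2 = 2/3 ↦ 1/3  <
x_1 = 0, x_2 = 1 ↦ 0  <
x_1 = 1/3, x_2 = 0 ↦ 1/3  <
x_1 = 1/3, x_2 = 1/3 ↦ 2/3  <
x_1 = 1/3, x_2 = 2/3 ↦ 2/3  <
x_1 = 1/3, x_2 = 1 ↦ 1/3  <
x_1 = 2/3, x_2 = 0 ↦ 2/3  <
x_1 = 2/3, x_2 = 1/3 ↦ 1  ≥
x_1 = 2/3, x_2 = 2/3 ↦ 1  ≥
x_1 = 2/3, x_2 = 1 ↦ 2/3  <
x_1 = 1, x_2 = 0 ↦ 1  ≥
x_1 = 1, x_2 = 1/3 ↦ 1  ≥
x_1 = 1, x_2 = 2/3 ↦ 1  ≥
x_1 = 1, x_2 = 1 ↦ 1  ≥
So 6 of the 16 assignments meet the threshold.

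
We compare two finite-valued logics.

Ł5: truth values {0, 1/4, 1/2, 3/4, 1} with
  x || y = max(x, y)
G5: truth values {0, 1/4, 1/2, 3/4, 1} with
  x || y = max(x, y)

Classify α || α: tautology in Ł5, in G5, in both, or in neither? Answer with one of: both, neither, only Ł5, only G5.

In Ł5: at α = 0 the value is 0 — not a tautology.
In G5: at α = 0 the value is 0 — not a tautology.

neither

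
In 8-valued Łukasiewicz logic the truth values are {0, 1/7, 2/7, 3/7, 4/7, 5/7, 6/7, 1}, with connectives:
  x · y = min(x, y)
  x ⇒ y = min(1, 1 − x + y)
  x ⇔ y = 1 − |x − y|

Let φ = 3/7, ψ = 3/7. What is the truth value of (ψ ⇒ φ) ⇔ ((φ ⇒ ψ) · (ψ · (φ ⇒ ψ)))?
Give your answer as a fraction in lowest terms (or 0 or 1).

3/7

ψ ⇒ φ = 3/7 ⇒ 3/7 = 1
φ ⇒ ψ = 3/7 ⇒ 3/7 = 1
φ ⇒ ψ = 3/7 ⇒ 3/7 = 1
ψ · (φ ⇒ ψ) = 3/7 · 1 = 3/7
(φ ⇒ ψ) · (ψ · (φ ⇒ ψ)) = 1 · 3/7 = 3/7
(ψ ⇒ φ) ⇔ ((φ ⇒ ψ) · (ψ · (φ ⇒ ψ))) = 1 ⇔ 3/7 = 3/7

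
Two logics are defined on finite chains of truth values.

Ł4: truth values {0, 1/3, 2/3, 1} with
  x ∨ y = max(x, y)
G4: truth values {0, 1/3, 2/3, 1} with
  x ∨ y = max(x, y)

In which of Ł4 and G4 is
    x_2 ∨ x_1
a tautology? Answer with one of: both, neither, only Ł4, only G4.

neither

In Ł4: at x_1 = 0, x_2 = 0 the value is 0 — not a tautology.
In G4: at x_1 = 0, x_2 = 0 the value is 0 — not a tautology.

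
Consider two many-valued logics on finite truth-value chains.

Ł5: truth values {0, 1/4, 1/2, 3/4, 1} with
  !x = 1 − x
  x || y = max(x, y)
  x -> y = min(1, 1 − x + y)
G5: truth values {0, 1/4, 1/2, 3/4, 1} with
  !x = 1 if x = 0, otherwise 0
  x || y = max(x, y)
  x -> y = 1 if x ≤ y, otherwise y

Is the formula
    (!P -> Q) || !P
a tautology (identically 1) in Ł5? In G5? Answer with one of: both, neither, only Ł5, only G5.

In Ł5: at P = 1/4, Q = 0 the value is 3/4 — not a tautology.
In G5: every assignment gives 1 — tautology.

only G5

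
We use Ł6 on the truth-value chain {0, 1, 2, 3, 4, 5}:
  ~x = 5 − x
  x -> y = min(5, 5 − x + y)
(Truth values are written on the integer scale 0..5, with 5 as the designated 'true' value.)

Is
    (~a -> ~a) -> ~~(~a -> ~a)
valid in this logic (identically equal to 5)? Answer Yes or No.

Yes

a = 0 ↦ 5
a = 1 ↦ 5
a = 2 ↦ 5
a = 3 ↦ 5
a = 4 ↦ 5
a = 5 ↦ 5
Every assignment gives a value ≥ 5.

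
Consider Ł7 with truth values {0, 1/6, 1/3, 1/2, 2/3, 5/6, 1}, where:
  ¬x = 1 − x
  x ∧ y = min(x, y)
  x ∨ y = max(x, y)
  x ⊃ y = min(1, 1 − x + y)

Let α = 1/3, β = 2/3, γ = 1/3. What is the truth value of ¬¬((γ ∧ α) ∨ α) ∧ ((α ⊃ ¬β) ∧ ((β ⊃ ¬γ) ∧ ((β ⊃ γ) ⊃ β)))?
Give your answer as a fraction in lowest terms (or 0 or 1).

1/3

γ ∧ α = 1/3 ∧ 1/3 = 1/3
(γ ∧ α) ∨ α = 1/3 ∨ 1/3 = 1/3
¬((γ ∧ α) ∨ α) = ¬1/3 = 2/3
¬¬((γ ∧ α) ∨ α) = ¬2/3 = 1/3
¬β = ¬2/3 = 1/3
α ⊃ ¬β = 1/3 ⊃ 1/3 = 1
¬γ = ¬1/3 = 2/3
β ⊃ ¬γ = 2/3 ⊃ 2/3 = 1
β ⊃ γ = 2/3 ⊃ 1/3 = 2/3
(β ⊃ γ) ⊃ β = 2/3 ⊃ 2/3 = 1
(β ⊃ ¬γ) ∧ ((β ⊃ γ) ⊃ β) = 1 ∧ 1 = 1
(α ⊃ ¬β) ∧ ((β ⊃ ¬γ) ∧ ((β ⊃ γ) ⊃ β)) = 1 ∧ 1 = 1
¬¬((γ ∧ α) ∨ α) ∧ ((α ⊃ ¬β) ∧ ((β ⊃ ¬γ) ∧ ((β ⊃ γ) ⊃ β))) = 1/3 ∧ 1 = 1/3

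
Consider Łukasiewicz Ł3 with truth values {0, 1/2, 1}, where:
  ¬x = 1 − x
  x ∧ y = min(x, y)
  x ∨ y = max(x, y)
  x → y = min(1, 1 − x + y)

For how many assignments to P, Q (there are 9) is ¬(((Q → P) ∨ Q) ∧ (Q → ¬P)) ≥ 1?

P = 0, Q = 0 ↦ 0  <
P = 0, Q = 1/2 ↦ 1/2  <
P = 0, Q = 1 ↦ 0  <
P = 1/2, Q = 0 ↦ 0  <
P = 1/2, Q = 1/2 ↦ 0  <
P = 1/2, Q = 1 ↦ 1/2  <
P = 1, Q = 0 ↦ 0  <
P = 1, Q = 1/2 ↦ 1/2  <
P = 1, Q = 1 ↦ 1  ≥
So 1 of the 9 assignments meets the threshold.

1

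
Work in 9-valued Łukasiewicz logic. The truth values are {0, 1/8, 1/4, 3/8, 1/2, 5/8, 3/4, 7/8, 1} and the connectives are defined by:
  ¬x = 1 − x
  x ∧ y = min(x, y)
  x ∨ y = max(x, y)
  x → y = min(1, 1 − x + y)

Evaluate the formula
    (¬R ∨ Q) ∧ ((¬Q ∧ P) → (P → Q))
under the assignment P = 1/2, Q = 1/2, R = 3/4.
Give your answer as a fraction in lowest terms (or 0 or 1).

1/2

¬R = ¬3/4 = 1/4
¬R ∨ Q = 1/4 ∨ 1/2 = 1/2
¬Q = ¬1/2 = 1/2
¬Q ∧ P = 1/2 ∧ 1/2 = 1/2
P → Q = 1/2 → 1/2 = 1
(¬Q ∧ P) → (P → Q) = 1/2 → 1 = 1
(¬R ∨ Q) ∧ ((¬Q ∧ P) → (P → Q)) = 1/2 ∧ 1 = 1/2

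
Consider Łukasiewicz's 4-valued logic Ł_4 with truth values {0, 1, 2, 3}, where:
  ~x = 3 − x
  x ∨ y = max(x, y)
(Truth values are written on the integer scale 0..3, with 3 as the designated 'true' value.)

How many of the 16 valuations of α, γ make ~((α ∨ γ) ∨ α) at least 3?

α = 0, γ = 0 ↦ 3  ≥
α = 0, γ = 1 ↦ 2  <
α = 0, γ = 2 ↦ 1  <
α = 0, γ = 3 ↦ 0  <
α = 1, γ = 0 ↦ 2  <
α = 1, γ = 1 ↦ 2  <
α = 1, γ = 2 ↦ 1  <
α = 1, γ = 3 ↦ 0  <
α = 2, γ = 0 ↦ 1  <
α = 2, γ = 1 ↦ 1  <
α = 2, γ = 2 ↦ 1  <
α = 2, γ = 3 ↦ 0  <
α = 3, γ = 0 ↦ 0  <
α = 3, γ = 1 ↦ 0  <
α = 3, γ = 2 ↦ 0  <
α = 3, γ = 3 ↦ 0  <
So 1 of the 16 assignments meets the threshold.

1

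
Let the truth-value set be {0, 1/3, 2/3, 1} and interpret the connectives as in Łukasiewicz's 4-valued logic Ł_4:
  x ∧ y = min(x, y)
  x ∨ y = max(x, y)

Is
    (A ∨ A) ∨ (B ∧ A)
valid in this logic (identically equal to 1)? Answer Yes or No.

No

Counterexample: take A = 0, B = 0.
A ∨ A = 0 ∨ 0 = 0
B ∧ A = 0 ∧ 0 = 0
(A ∨ A) ∨ (B ∧ A) = 0 ∨ 0 = 0
This gives 0 ≠ 1.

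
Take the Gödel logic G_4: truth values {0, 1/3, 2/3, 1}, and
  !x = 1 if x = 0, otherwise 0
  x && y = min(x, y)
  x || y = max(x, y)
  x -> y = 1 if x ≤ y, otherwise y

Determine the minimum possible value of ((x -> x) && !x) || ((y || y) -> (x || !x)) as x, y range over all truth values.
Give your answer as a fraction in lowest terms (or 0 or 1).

Take x = 1/3, y = 2/3:
x -> x = 1/3 -> 1/3 = 1
!x = !1/3 = 0
(x -> x) && !x = 1 && 0 = 0
y || y = 2/3 || 2/3 = 2/3
!x = !1/3 = 0
x || !x = 1/3 || 0 = 1/3
(y || y) -> (x || !x) = 2/3 -> 1/3 = 1/3
((x -> x) && !x) || ((y || y) -> (x || !x)) = 0 || 1/3 = 1/3
No assignment yields a value below 1/3, so this is the minimum.

1/3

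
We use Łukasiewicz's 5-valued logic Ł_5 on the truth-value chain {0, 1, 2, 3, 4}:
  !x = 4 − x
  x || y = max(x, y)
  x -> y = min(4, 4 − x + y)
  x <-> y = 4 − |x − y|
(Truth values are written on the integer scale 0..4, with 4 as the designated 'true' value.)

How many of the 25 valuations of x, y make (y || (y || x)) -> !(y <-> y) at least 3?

value 4: 1 assignment (counts)
value 3: 3 assignments (counts)
value 2: 5 assignments
value 1: 7 assignments
value 0: 9 assignments
So 4 of the 25 assignments meet the threshold.

4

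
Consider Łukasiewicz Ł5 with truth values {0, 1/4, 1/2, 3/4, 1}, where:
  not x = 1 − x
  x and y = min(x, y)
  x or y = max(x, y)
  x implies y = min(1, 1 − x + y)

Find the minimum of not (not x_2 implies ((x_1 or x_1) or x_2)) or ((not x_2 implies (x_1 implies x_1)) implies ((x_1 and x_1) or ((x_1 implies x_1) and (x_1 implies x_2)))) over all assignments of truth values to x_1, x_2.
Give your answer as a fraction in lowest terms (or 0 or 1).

1/2

Take x_1 = 1/2, x_2 = 0:
not x_2 = not 0 = 1
x_1 or x_1 = 1/2 or 1/2 = 1/2
(x_1 or x_1) or x_2 = 1/2 or 0 = 1/2
not x_2 implies ((x_1 or x_1) or x_2) = 1 implies 1/2 = 1/2
not (not x_2 implies ((x_1 or x_1) or x_2)) = not 1/2 = 1/2
not x_2 = not 0 = 1
x_1 implies x_1 = 1/2 implies 1/2 = 1
not x_2 implies (x_1 implies x_1) = 1 implies 1 = 1
x_1 and x_1 = 1/2 and 1/2 = 1/2
x_1 implies x_1 = 1/2 implies 1/2 = 1
x_1 implies x_2 = 1/2 implies 0 = 1/2
(x_1 implies x_1) and (x_1 implies x_2) = 1 and 1/2 = 1/2
(x_1 and x_1) or ((x_1 implies x_1) and (x_1 implies x_2)) = 1/2 or 1/2 = 1/2
(not x_2 implies (x_1 implies x_1)) implies ((x_1 and x_1) or ((x_1 implies x_1) and (x_1 implies x_2))) = 1 implies 1/2 = 1/2
not (not x_2 implies ((x_1 or x_1) or x_2)) or ((not x_2 implies (x_1 implies x_1)) implies ((x_1 and x_1) or ((x_1 implies x_1) and (x_1 implies x_2)))) = 1/2 or 1/2 = 1/2
No assignment yields a value below 1/2, so this is the minimum.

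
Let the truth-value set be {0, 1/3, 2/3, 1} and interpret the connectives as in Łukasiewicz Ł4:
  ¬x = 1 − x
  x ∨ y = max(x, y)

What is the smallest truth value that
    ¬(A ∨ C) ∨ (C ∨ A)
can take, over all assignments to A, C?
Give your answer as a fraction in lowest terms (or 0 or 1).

Take A = 0, C = 1/3:
A ∨ C = 0 ∨ 1/3 = 1/3
¬(A ∨ C) = ¬1/3 = 2/3
C ∨ A = 1/3 ∨ 0 = 1/3
¬(A ∨ C) ∨ (C ∨ A) = 2/3 ∨ 1/3 = 2/3
No assignment yields a value below 2/3, so this is the minimum.

2/3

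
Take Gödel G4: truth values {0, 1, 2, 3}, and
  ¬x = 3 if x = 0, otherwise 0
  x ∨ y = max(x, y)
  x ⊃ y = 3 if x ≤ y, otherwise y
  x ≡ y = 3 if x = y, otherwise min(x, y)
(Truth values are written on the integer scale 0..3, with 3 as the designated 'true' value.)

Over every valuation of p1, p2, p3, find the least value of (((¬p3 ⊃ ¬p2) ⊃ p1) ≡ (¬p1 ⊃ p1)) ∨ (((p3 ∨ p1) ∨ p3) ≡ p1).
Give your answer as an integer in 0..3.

Take p1 = 1, p2 = 0, p3 = 2:
¬p3 = ¬2 = 0
¬p2 = ¬0 = 3
¬p3 ⊃ ¬p2 = 0 ⊃ 3 = 3
(¬p3 ⊃ ¬p2) ⊃ p1 = 3 ⊃ 1 = 1
¬p1 = ¬1 = 0
¬p1 ⊃ p1 = 0 ⊃ 1 = 3
((¬p3 ⊃ ¬p2) ⊃ p1) ≡ (¬p1 ⊃ p1) = 1 ≡ 3 = 1
p3 ∨ p1 = 2 ∨ 1 = 2
(p3 ∨ p1) ∨ p3 = 2 ∨ 2 = 2
((p3 ∨ p1) ∨ p3) ≡ p1 = 2 ≡ 1 = 1
(((¬p3 ⊃ ¬p2) ⊃ p1) ≡ (¬p1 ⊃ p1)) ∨ (((p3 ∨ p1) ∨ p3) ≡ p1) = 1 ∨ 1 = 1
No assignment yields a value below 1, so this is the minimum.

1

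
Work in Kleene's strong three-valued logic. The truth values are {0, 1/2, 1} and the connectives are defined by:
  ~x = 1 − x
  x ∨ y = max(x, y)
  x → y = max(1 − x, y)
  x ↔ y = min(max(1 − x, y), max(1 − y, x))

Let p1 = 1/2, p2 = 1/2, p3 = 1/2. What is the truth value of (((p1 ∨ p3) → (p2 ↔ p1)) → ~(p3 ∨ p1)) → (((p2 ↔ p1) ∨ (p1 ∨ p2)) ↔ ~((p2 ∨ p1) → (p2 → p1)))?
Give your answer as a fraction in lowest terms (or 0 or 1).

1/2

p1 ∨ p3 = 1/2 ∨ 1/2 = 1/2
p2 ↔ p1 = 1/2 ↔ 1/2 = 1/2
(p1 ∨ p3) → (p2 ↔ p1) = 1/2 → 1/2 = 1/2
p3 ∨ p1 = 1/2 ∨ 1/2 = 1/2
~(p3 ∨ p1) = ~1/2 = 1/2
((p1 ∨ p3) → (p2 ↔ p1)) → ~(p3 ∨ p1) = 1/2 → 1/2 = 1/2
p2 ↔ p1 = 1/2 ↔ 1/2 = 1/2
p1 ∨ p2 = 1/2 ∨ 1/2 = 1/2
(p2 ↔ p1) ∨ (p1 ∨ p2) = 1/2 ∨ 1/2 = 1/2
p2 ∨ p1 = 1/2 ∨ 1/2 = 1/2
p2 → p1 = 1/2 → 1/2 = 1/2
(p2 ∨ p1) → (p2 → p1) = 1/2 → 1/2 = 1/2
~((p2 ∨ p1) → (p2 → p1)) = ~1/2 = 1/2
((p2 ↔ p1) ∨ (p1 ∨ p2)) ↔ ~((p2 ∨ p1) → (p2 → p1)) = 1/2 ↔ 1/2 = 1/2
(((p1 ∨ p3) → (p2 ↔ p1)) → ~(p3 ∨ p1)) → (((p2 ↔ p1) ∨ (p1 ∨ p2)) ↔ ~((p2 ∨ p1) → (p2 → p1))) = 1/2 → 1/2 = 1/2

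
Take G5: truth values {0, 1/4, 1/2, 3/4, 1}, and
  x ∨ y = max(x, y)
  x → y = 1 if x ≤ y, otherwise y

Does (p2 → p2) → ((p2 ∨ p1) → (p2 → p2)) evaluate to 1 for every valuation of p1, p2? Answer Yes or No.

At p1 = 1, p2 = 1/2, for instance:
p2 → p2 = 1/2 → 1/2 = 1
p2 ∨ p1 = 1/2 ∨ 1 = 1
(p2 ∨ p1) → (p2 → p2) = 1 → 1 = 1
(p2 → p2) → ((p2 ∨ p1) → (p2 → p2)) = 1 → 1 = 1
and checking the remaining 24 assignments likewise gives ≥ 1 in every case.

Yes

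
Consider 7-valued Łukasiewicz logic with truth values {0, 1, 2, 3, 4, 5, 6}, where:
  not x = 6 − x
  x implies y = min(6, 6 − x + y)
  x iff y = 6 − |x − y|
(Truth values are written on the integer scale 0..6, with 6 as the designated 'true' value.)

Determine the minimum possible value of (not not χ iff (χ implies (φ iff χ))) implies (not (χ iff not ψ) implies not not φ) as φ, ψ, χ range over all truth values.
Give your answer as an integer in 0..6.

Take φ = 0, ψ = 6, χ = 4:
not χ = not 4 = 2
not not χ = not 2 = 4
φ iff χ = 0 iff 4 = 2
χ implies (φ iff χ) = 4 implies 2 = 4
not not χ iff (χ implies (φ iff χ)) = 4 iff 4 = 6
not ψ = not 6 = 0
χ iff not ψ = 4 iff 0 = 2
not (χ iff not ψ) = not 2 = 4
not φ = not 0 = 6
not not φ = not 6 = 0
not (χ iff not ψ) implies not not φ = 4 implies 0 = 2
(not not χ iff (χ implies (φ iff χ))) implies (not (χ iff not ψ) implies not not φ) = 6 implies 2 = 2
No assignment yields a value below 2, so this is the minimum.

2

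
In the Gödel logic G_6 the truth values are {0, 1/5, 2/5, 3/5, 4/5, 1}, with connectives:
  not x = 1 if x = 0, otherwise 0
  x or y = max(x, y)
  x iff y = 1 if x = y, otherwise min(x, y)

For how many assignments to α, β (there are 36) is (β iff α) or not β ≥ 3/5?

value 1: 11 assignments (counts)
value 4/5: 2 assignments (counts)
value 3/5: 4 assignments (counts)
value 2/5: 6 assignments
value 1/5: 8 assignments
value 0: 5 assignments
So 17 of the 36 assignments meet the threshold.

17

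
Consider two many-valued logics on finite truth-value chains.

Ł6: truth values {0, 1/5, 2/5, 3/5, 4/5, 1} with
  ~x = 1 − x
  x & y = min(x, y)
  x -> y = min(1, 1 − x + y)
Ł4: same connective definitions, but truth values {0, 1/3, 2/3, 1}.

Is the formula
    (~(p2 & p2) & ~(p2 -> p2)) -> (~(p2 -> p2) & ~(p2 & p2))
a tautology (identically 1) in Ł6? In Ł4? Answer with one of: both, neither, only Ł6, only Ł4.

In Ł6: every assignment gives 1 — tautology.
In Ł4: every assignment gives 1 — tautology.

both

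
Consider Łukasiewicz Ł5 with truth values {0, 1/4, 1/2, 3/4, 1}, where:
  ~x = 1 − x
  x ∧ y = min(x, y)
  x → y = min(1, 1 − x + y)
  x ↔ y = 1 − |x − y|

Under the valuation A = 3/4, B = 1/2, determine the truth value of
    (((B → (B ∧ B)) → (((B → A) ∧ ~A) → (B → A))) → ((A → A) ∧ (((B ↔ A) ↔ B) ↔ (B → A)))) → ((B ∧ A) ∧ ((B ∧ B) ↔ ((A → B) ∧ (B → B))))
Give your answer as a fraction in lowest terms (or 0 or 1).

B ∧ B = 1/2 ∧ 1/2 = 1/2
B → (B ∧ B) = 1/2 → 1/2 = 1
B → A = 1/2 → 3/4 = 1
~A = ~3/4 = 1/4
(B → A) ∧ ~A = 1 ∧ 1/4 = 1/4
B → A = 1/2 → 3/4 = 1
((B → A) ∧ ~A) → (B → A) = 1/4 → 1 = 1
(B → (B ∧ B)) → (((B → A) ∧ ~A) → (B → A)) = 1 → 1 = 1
A → A = 3/4 → 3/4 = 1
B ↔ A = 1/2 ↔ 3/4 = 3/4
(B ↔ A) ↔ B = 3/4 ↔ 1/2 = 3/4
B → A = 1/2 → 3/4 = 1
((B ↔ A) ↔ B) ↔ (B → A) = 3/4 ↔ 1 = 3/4
(A → A) ∧ (((B ↔ A) ↔ B) ↔ (B → A)) = 1 ∧ 3/4 = 3/4
((B → (B ∧ B)) → (((B → A) ∧ ~A) → (B → A))) → ((A → A) ∧ (((B ↔ A) ↔ B) ↔ (B → A))) = 1 → 3/4 = 3/4
B ∧ A = 1/2 ∧ 3/4 = 1/2
B ∧ B = 1/2 ∧ 1/2 = 1/2
A → B = 3/4 → 1/2 = 3/4
B → B = 1/2 → 1/2 = 1
(A → B) ∧ (B → B) = 3/4 ∧ 1 = 3/4
(B ∧ B) ↔ ((A → B) ∧ (B → B)) = 1/2 ↔ 3/4 = 3/4
(B ∧ A) ∧ ((B ∧ B) ↔ ((A → B) ∧ (B → B))) = 1/2 ∧ 3/4 = 1/2
(((B → (B ∧ B)) → (((B → A) ∧ ~A) → (B → A))) → ((A → A) ∧ (((B ↔ A) ↔ B) ↔ (B → A)))) → ((B ∧ A) ∧ ((B ∧ B) ↔ ((A → B) ∧ (B → B)))) = 3/4 → 1/2 = 3/4

3/4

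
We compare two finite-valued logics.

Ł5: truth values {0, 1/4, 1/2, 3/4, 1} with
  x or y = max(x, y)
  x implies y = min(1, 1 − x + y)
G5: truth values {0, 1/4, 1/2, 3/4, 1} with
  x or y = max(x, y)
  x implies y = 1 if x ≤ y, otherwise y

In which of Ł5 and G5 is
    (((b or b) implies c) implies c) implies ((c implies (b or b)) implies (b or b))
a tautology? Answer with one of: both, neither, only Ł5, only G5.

only Ł5

In Ł5: every assignment gives 1 — tautology.
In G5: at b = 1/4, c = 0 the value is 1/4 — not a tautology.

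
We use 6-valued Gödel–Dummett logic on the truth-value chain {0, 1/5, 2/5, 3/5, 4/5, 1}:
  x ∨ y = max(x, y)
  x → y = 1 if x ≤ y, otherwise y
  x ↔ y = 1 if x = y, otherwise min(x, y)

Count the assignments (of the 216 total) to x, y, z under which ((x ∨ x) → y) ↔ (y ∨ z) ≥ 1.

value 1: 86 assignments (counts)
value 4/5: 36 assignments
value 3/5: 26 assignments
value 2/5: 21 assignments
value 1/5: 21 assignments
value 0: 26 assignments
So 86 of the 216 assignments meet the threshold.

86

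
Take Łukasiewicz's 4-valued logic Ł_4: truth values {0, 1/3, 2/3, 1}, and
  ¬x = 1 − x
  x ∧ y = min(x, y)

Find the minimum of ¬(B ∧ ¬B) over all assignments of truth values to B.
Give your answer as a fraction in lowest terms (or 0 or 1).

Take B = 1/3:
¬B = ¬1/3 = 2/3
B ∧ ¬B = 1/3 ∧ 2/3 = 1/3
¬(B ∧ ¬B) = ¬1/3 = 2/3
No assignment yields a value below 2/3, so this is the minimum.

2/3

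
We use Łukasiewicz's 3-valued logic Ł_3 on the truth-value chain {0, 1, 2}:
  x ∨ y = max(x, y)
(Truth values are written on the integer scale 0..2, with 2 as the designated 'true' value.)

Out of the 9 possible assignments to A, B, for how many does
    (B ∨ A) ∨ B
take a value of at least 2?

5

A = 0, B = 0 ↦ 0  <
A = 0, B = 1 ↦ 1  <
A = 0, B = 2 ↦ 2  ≥
A = 1, B = 0 ↦ 1  <
A = 1, B = 1 ↦ 1  <
A = 1, B = 2 ↦ 2  ≥
A = 2, B = 0 ↦ 2  ≥
A = 2, B = 1 ↦ 2  ≥
A = 2, B = 2 ↦ 2  ≥
So 5 of the 9 assignments meet the threshold.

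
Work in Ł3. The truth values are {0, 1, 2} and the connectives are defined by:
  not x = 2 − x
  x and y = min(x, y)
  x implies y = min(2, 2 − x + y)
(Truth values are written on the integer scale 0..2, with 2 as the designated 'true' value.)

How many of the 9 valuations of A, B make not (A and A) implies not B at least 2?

A = 0, B = 0 ↦ 2  ≥
A = 0, B = 1 ↦ 1  <
A = 0, B = 2 ↦ 0  <
A = 1, B = 0 ↦ 2  ≥
A = 1, B = 1 ↦ 2  ≥
A = 1, B = 2 ↦ 1  <
A = 2, B = 0 ↦ 2  ≥
A = 2, B = 1 ↦ 2  ≥
A = 2, B = 2 ↦ 2  ≥
So 6 of the 9 assignments meet the threshold.

6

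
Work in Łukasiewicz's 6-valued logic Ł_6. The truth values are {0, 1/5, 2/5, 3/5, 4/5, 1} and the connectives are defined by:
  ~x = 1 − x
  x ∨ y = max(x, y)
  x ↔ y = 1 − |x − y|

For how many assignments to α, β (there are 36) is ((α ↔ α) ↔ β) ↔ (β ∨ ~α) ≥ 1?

value 1: 21 assignments (counts)
value 4/5: 5 assignments
value 3/5: 4 assignments
value 2/5: 3 assignments
value 1/5: 2 assignments
value 0: 1 assignment
So 21 of the 36 assignments meet the threshold.

21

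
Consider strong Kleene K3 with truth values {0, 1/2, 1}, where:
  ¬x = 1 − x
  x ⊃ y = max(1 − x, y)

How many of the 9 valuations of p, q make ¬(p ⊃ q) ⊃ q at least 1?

p = 0, q = 0 ↦ 1  ≥
p = 0, q = 1/2 ↦ 1  ≥
p = 0, q = 1 ↦ 1  ≥
p = 1/2, q = 0 ↦ 1/2  <
p = 1/2, q = 1/2 ↦ 1/2  <
p = 1/2, q = 1 ↦ 1  ≥
p = 1, q = 0 ↦ 0  <
p = 1, q = 1/2 ↦ 1/2  <
p = 1, q = 1 ↦ 1  ≥
So 5 of the 9 assignments meet the threshold.

5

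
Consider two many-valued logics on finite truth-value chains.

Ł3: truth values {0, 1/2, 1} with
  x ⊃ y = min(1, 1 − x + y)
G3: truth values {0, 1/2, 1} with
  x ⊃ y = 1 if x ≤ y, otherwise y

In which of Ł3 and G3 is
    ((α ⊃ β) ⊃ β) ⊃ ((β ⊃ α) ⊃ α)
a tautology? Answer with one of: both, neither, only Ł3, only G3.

only Ł3

In Ł3: every assignment gives 1 — tautology.
In G3: at α = 1/2, β = 0 the value is 1/2 — not a tautology.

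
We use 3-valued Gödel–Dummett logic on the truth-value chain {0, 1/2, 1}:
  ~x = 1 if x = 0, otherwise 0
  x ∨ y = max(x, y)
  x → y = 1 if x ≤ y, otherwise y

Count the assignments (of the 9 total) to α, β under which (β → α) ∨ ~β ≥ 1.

6

α = 0, β = 0 ↦ 1  ≥
α = 0, β = 1/2 ↦ 0  <
α = 0, β = 1 ↦ 0  <
α = 1/2, β = 0 ↦ 1  ≥
α = 1/2, β = 1/2 ↦ 1  ≥
α = 1/2, β = 1 ↦ 1/2  <
α = 1, β = 0 ↦ 1  ≥
α = 1, β = 1/2 ↦ 1  ≥
α = 1, β = 1 ↦ 1  ≥
So 6 of the 9 assignments meet the threshold.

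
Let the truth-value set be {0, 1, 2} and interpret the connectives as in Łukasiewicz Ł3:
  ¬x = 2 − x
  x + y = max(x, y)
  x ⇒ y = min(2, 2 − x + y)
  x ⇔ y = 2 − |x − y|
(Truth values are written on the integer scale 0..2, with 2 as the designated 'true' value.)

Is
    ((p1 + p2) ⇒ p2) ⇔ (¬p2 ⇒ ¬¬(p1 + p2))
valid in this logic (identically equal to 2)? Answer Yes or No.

Counterexample: take p1 = 0, p2 = 0.
p1 + p2 = 0 + 0 = 0
(p1 + p2) ⇒ p2 = 0 ⇒ 0 = 2
¬p2 = ¬0 = 2
p1 + p2 = 0 + 0 = 0
¬(p1 + p2) = ¬0 = 2
¬¬(p1 + p2) = ¬2 = 0
¬p2 ⇒ ¬¬(p1 + p2) = 2 ⇒ 0 = 0
((p1 + p2) ⇒ p2) ⇔ (¬p2 ⇒ ¬¬(p1 + p2)) = 2 ⇔ 0 = 0
This gives 0 ≠ 2.

No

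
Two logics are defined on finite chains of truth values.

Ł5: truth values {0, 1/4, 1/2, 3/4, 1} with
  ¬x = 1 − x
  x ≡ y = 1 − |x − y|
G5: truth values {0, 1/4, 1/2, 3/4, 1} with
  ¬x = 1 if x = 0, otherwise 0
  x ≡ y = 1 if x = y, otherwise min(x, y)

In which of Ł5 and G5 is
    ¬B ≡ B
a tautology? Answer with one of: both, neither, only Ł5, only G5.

In Ł5: at B = 0 the value is 0 — not a tautology.
In G5: at B = 0 the value is 0 — not a tautology.

neither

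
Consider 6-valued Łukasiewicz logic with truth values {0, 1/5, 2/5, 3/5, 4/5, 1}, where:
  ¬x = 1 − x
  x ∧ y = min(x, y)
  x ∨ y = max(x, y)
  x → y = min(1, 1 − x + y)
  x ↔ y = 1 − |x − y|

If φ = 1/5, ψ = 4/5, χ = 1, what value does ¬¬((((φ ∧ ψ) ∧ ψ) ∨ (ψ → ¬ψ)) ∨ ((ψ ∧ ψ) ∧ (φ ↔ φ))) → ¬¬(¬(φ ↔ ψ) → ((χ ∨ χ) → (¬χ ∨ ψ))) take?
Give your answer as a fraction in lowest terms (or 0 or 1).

φ ∧ ψ = 1/5 ∧ 4/5 = 1/5
(φ ∧ ψ) ∧ ψ = 1/5 ∧ 4/5 = 1/5
¬ψ = ¬4/5 = 1/5
ψ → ¬ψ = 4/5 → 1/5 = 2/5
((φ ∧ ψ) ∧ ψ) ∨ (ψ → ¬ψ) = 1/5 ∨ 2/5 = 2/5
ψ ∧ ψ = 4/5 ∧ 4/5 = 4/5
φ ↔ φ = 1/5 ↔ 1/5 = 1
(ψ ∧ ψ) ∧ (φ ↔ φ) = 4/5 ∧ 1 = 4/5
(((φ ∧ ψ) ∧ ψ) ∨ (ψ → ¬ψ)) ∨ ((ψ ∧ ψ) ∧ (φ ↔ φ)) = 2/5 ∨ 4/5 = 4/5
¬((((φ ∧ ψ) ∧ ψ) ∨ (ψ → ¬ψ)) ∨ ((ψ ∧ ψ) ∧ (φ ↔ φ))) = ¬4/5 = 1/5
¬¬((((φ ∧ ψ) ∧ ψ) ∨ (ψ → ¬ψ)) ∨ ((ψ ∧ ψ) ∧ (φ ↔ φ))) = ¬1/5 = 4/5
φ ↔ ψ = 1/5 ↔ 4/5 = 2/5
¬(φ ↔ ψ) = ¬2/5 = 3/5
χ ∨ χ = 1 ∨ 1 = 1
¬χ = ¬1 = 0
¬χ ∨ ψ = 0 ∨ 4/5 = 4/5
(χ ∨ χ) → (¬χ ∨ ψ) = 1 → 4/5 = 4/5
¬(φ ↔ ψ) → ((χ ∨ χ) → (¬χ ∨ ψ)) = 3/5 → 4/5 = 1
¬(¬(φ ↔ ψ) → ((χ ∨ χ) → (¬χ ∨ ψ))) = ¬1 = 0
¬¬(¬(φ ↔ ψ) → ((χ ∨ χ) → (¬χ ∨ ψ))) = ¬0 = 1
¬¬((((φ ∧ ψ) ∧ ψ) ∨ (ψ → ¬ψ)) ∨ ((ψ ∧ ψ) ∧ (φ ↔ φ))) → ¬¬(¬(φ ↔ ψ) → ((χ ∨ χ) → (¬χ ∨ ψ))) = 4/5 → 1 = 1

1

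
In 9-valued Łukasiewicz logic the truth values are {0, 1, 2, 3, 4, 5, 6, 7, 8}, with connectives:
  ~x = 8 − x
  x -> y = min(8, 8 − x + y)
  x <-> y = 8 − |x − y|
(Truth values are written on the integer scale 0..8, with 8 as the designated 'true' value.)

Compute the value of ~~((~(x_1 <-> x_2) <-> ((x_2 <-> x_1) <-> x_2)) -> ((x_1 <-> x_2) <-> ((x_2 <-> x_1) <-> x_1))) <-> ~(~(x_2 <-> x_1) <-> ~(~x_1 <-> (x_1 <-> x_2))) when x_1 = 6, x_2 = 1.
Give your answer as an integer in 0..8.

x_1 <-> x_2 = 6 <-> 1 = 3
~(x_1 <-> x_2) = ~3 = 5
x_2 <-> x_1 = 1 <-> 6 = 3
(x_2 <-> x_1) <-> x_2 = 3 <-> 1 = 6
~(x_1 <-> x_2) <-> ((x_2 <-> x_1) <-> x_2) = 5 <-> 6 = 7
x_1 <-> x_2 = 6 <-> 1 = 3
x_2 <-> x_1 = 1 <-> 6 = 3
(x_2 <-> x_1) <-> x_1 = 3 <-> 6 = 5
(x_1 <-> x_2) <-> ((x_2 <-> x_1) <-> x_1) = 3 <-> 5 = 6
(~(x_1 <-> x_2) <-> ((x_2 <-> x_1) <-> x_2)) -> ((x_1 <-> x_2) <-> ((x_2 <-> x_1) <-> x_1)) = 7 -> 6 = 7
~((~(x_1 <-> x_2) <-> ((x_2 <-> x_1) <-> x_2)) -> ((x_1 <-> x_2) <-> ((x_2 <-> x_1) <-> x_1))) = ~7 = 1
~~((~(x_1 <-> x_2) <-> ((x_2 <-> x_1) <-> x_2)) -> ((x_1 <-> x_2) <-> ((x_2 <-> x_1) <-> x_1))) = ~1 = 7
x_2 <-> x_1 = 1 <-> 6 = 3
~(x_2 <-> x_1) = ~3 = 5
~x_1 = ~6 = 2
x_1 <-> x_2 = 6 <-> 1 = 3
~x_1 <-> (x_1 <-> x_2) = 2 <-> 3 = 7
~(~x_1 <-> (x_1 <-> x_2)) = ~7 = 1
~(x_2 <-> x_1) <-> ~(~x_1 <-> (x_1 <-> x_2)) = 5 <-> 1 = 4
~(~(x_2 <-> x_1) <-> ~(~x_1 <-> (x_1 <-> x_2))) = ~4 = 4
~~((~(x_1 <-> x_2) <-> ((x_2 <-> x_1) <-> x_2)) -> ((x_1 <-> x_2) <-> ((x_2 <-> x_1) <-> x_1))) <-> ~(~(x_2 <-> x_1) <-> ~(~x_1 <-> (x_1 <-> x_2))) = 7 <-> 4 = 5

5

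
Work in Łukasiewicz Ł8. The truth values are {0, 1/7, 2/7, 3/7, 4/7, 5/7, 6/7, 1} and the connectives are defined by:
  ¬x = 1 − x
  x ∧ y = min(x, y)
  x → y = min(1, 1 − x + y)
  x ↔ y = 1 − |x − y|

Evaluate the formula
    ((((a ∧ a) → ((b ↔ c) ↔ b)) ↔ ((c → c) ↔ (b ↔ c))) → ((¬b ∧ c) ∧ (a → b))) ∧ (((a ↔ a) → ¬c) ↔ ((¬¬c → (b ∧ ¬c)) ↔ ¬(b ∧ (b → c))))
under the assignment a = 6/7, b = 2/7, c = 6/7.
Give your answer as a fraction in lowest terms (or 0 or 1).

4/7

a ∧ a = 6/7 ∧ 6/7 = 6/7
b ↔ c = 2/7 ↔ 6/7 = 3/7
(b ↔ c) ↔ b = 3/7 ↔ 2/7 = 6/7
(a ∧ a) → ((b ↔ c) ↔ b) = 6/7 → 6/7 = 1
c → c = 6/7 → 6/7 = 1
b ↔ c = 2/7 ↔ 6/7 = 3/7
(c → c) ↔ (b ↔ c) = 1 ↔ 3/7 = 3/7
((a ∧ a) → ((b ↔ c) ↔ b)) ↔ ((c → c) ↔ (b ↔ c)) = 1 ↔ 3/7 = 3/7
¬b = ¬2/7 = 5/7
¬b ∧ c = 5/7 ∧ 6/7 = 5/7
a → b = 6/7 → 2/7 = 3/7
(¬b ∧ c) ∧ (a → b) = 5/7 ∧ 3/7 = 3/7
(((a ∧ a) → ((b ↔ c) ↔ b)) ↔ ((c → c) ↔ (b ↔ c))) → ((¬b ∧ c) ∧ (a → b)) = 3/7 → 3/7 = 1
a ↔ a = 6/7 ↔ 6/7 = 1
¬c = ¬6/7 = 1/7
(a ↔ a) → ¬c = 1 → 1/7 = 1/7
¬c = ¬6/7 = 1/7
¬¬c = ¬1/7 = 6/7
¬c = ¬6/7 = 1/7
b ∧ ¬c = 2/7 ∧ 1/7 = 1/7
¬¬c → (b ∧ ¬c) = 6/7 → 1/7 = 2/7
b → c = 2/7 → 6/7 = 1
b ∧ (b → c) = 2/7 ∧ 1 = 2/7
¬(b ∧ (b → c)) = ¬2/7 = 5/7
(¬¬c → (b ∧ ¬c)) ↔ ¬(b ∧ (b → c)) = 2/7 ↔ 5/7 = 4/7
((a ↔ a) → ¬c) ↔ ((¬¬c → (b ∧ ¬c)) ↔ ¬(b ∧ (b → c))) = 1/7 ↔ 4/7 = 4/7
((((a ∧ a) → ((b ↔ c) ↔ b)) ↔ ((c → c) ↔ (b ↔ c))) → ((¬b ∧ c) ∧ (a → b))) ∧ (((a ↔ a) → ¬c) ↔ ((¬¬c → (b ∧ ¬c)) ↔ ¬(b ∧ (b → c)))) = 1 ∧ 4/7 = 4/7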